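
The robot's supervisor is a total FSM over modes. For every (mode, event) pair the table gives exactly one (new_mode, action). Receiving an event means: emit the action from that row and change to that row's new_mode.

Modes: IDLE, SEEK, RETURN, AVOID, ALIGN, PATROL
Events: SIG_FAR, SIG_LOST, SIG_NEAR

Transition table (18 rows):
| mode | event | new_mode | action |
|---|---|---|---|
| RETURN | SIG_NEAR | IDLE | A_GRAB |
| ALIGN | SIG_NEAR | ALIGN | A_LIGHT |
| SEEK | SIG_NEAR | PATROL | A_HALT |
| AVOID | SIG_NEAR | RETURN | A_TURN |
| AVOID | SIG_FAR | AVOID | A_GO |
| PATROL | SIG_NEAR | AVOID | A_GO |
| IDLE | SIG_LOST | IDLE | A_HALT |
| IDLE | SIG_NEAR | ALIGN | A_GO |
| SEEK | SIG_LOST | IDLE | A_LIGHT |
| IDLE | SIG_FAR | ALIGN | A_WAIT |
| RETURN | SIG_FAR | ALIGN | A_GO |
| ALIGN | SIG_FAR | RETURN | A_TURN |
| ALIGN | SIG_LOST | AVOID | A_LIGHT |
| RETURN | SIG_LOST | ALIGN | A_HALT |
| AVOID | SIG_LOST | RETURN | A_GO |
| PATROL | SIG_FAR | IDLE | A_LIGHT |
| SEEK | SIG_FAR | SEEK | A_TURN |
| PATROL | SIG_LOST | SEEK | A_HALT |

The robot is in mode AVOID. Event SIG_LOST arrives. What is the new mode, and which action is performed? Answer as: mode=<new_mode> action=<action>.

mode=RETURN action=A_GO

current mode = AVOID; filter table to that mode:
  (AVOID, SIG_NEAR) → (RETURN, A_TURN)
  (AVOID, SIG_FAR) → (AVOID, A_GO)
  (AVOID, SIG_LOST) → (RETURN, A_GO)  ← event matches
event = SIG_LOST selects (RETURN, A_GO)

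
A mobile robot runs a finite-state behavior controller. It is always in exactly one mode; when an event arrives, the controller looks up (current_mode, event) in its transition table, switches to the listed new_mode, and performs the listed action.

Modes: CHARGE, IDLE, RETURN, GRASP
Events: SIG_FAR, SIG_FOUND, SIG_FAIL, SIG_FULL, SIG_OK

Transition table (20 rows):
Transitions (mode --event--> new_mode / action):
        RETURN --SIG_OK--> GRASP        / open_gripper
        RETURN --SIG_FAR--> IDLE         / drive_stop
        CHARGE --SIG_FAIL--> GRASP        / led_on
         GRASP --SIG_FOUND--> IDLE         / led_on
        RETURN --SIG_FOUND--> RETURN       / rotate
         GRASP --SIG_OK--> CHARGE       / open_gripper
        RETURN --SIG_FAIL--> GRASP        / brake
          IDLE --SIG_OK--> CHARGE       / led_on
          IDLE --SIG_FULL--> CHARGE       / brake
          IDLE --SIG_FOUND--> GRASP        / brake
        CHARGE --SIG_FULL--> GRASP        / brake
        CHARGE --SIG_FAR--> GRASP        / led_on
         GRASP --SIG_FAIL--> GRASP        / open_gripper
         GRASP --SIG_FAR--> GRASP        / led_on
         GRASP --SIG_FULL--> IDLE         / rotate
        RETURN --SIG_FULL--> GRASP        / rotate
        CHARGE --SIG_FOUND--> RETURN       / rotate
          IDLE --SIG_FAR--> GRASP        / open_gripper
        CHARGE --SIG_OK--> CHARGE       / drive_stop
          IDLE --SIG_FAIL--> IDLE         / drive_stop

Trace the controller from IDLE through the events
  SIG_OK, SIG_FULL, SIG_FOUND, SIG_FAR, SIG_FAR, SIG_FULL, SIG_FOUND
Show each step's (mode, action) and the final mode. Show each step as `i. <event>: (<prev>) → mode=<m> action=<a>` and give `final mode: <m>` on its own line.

final mode: GRASP

1. SIG_OK: (IDLE) → mode=CHARGE action=led_on
2. SIG_FULL: (CHARGE) → mode=GRASP action=brake
3. SIG_FOUND: (GRASP) → mode=IDLE action=led_on
4. SIG_FAR: (IDLE) → mode=GRASP action=open_gripper
5. SIG_FAR: (GRASP) → mode=GRASP action=led_on
6. SIG_FULL: (GRASP) → mode=IDLE action=rotate
7. SIG_FOUND: (IDLE) → mode=GRASP action=brake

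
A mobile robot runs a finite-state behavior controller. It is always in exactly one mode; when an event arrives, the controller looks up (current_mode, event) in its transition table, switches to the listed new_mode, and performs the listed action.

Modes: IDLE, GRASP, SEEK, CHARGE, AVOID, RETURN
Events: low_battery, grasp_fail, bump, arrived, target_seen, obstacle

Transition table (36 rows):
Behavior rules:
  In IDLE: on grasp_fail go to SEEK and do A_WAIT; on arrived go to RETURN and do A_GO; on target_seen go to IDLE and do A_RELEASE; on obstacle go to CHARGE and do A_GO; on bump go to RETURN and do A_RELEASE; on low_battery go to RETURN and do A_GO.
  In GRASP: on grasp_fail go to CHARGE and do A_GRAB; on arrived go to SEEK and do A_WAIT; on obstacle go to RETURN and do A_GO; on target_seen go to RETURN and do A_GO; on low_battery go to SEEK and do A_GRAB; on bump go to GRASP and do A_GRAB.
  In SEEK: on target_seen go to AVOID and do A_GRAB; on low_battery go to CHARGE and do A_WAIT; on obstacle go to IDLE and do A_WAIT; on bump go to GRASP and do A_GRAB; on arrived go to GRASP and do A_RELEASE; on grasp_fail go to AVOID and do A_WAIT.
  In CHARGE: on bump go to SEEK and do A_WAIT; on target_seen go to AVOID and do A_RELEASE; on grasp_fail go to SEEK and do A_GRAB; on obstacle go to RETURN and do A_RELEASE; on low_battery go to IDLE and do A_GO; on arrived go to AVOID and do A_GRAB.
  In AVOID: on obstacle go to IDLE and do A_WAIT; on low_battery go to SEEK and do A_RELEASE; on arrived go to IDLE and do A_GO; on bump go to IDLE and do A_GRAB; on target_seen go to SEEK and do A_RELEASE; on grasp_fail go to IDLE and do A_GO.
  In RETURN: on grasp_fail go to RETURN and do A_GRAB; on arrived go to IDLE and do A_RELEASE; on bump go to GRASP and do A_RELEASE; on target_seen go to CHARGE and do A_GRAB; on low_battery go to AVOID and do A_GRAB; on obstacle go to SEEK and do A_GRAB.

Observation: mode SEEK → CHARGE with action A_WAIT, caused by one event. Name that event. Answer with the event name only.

try low_battery: (SEEK, low_battery) → (CHARGE, A_WAIT)  ← matches
try grasp_fail: (SEEK, grasp_fail) → (AVOID, A_WAIT)
try bump: (SEEK, bump) → (GRASP, A_GRAB)
try arrived: (SEEK, arrived) → (GRASP, A_RELEASE)
try target_seen: (SEEK, target_seen) → (AVOID, A_GRAB)
try obstacle: (SEEK, obstacle) → (IDLE, A_WAIT)

low_battery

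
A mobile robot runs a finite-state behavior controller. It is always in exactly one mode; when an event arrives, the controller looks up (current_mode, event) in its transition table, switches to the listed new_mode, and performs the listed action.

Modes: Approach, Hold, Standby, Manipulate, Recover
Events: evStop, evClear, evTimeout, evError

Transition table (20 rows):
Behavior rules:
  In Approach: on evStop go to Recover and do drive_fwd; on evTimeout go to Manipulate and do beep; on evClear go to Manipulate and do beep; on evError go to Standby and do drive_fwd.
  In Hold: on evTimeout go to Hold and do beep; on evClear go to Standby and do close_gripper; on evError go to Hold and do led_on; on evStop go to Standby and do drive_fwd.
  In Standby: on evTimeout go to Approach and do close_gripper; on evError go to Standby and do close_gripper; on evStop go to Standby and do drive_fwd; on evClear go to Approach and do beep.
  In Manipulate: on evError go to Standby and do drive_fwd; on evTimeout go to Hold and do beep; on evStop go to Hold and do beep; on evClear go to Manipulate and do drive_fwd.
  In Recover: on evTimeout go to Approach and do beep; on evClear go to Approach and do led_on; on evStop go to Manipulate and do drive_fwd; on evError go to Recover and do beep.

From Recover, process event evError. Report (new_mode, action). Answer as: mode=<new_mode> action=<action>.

mode=Recover action=beep

current mode = Recover; filter table to that mode:
  (Recover, evTimeout) → (Approach, beep)
  (Recover, evClear) → (Approach, led_on)
  (Recover, evStop) → (Manipulate, drive_fwd)
  (Recover, evError) → (Recover, beep)  ← event matches
event = evError selects (Recover, beep)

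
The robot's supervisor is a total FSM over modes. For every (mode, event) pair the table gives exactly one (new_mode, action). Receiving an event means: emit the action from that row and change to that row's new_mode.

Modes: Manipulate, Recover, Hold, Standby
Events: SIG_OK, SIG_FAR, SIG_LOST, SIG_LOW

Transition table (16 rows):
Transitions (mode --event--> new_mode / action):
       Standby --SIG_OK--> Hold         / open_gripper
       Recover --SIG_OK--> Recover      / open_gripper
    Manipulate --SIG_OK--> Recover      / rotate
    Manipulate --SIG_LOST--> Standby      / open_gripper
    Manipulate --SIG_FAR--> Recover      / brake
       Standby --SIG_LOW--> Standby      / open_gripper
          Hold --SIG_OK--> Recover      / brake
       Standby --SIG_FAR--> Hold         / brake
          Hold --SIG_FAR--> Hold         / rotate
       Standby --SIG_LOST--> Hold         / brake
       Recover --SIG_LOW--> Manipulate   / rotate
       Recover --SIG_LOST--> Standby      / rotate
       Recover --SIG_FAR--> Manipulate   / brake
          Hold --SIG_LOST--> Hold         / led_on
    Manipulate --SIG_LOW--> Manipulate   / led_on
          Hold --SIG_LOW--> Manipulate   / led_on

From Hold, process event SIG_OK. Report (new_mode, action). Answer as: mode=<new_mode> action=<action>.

mode=Recover action=brake

current mode = Hold; filter table to that mode:
  (Hold, SIG_OK) → (Recover, brake)  ← event matches
  (Hold, SIG_FAR) → (Hold, rotate)
  (Hold, SIG_LOST) → (Hold, led_on)
  (Hold, SIG_LOW) → (Manipulate, led_on)
event = SIG_OK selects (Recover, brake)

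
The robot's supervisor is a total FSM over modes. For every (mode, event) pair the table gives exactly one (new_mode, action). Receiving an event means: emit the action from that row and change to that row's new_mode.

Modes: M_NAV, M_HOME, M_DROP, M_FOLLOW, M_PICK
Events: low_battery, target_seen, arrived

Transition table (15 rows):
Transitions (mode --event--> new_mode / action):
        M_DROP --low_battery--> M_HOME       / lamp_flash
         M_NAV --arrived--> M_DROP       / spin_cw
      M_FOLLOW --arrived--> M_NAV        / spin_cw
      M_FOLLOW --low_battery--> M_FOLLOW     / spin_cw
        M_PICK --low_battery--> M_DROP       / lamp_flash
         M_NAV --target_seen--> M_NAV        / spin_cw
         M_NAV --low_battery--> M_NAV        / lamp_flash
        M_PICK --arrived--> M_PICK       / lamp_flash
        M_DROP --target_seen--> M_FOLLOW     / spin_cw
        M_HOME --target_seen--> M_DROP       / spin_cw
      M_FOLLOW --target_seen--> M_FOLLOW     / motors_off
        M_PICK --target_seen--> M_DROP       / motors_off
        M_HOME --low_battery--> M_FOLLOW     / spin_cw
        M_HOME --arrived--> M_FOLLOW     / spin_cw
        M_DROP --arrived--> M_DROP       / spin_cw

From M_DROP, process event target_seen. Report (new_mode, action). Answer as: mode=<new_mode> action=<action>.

current mode = M_DROP; filter table to that mode:
  (M_DROP, low_battery) → (M_HOME, lamp_flash)
  (M_DROP, target_seen) → (M_FOLLOW, spin_cw)  ← event matches
  (M_DROP, arrived) → (M_DROP, spin_cw)
event = target_seen selects (M_FOLLOW, spin_cw)

mode=M_FOLLOW action=spin_cw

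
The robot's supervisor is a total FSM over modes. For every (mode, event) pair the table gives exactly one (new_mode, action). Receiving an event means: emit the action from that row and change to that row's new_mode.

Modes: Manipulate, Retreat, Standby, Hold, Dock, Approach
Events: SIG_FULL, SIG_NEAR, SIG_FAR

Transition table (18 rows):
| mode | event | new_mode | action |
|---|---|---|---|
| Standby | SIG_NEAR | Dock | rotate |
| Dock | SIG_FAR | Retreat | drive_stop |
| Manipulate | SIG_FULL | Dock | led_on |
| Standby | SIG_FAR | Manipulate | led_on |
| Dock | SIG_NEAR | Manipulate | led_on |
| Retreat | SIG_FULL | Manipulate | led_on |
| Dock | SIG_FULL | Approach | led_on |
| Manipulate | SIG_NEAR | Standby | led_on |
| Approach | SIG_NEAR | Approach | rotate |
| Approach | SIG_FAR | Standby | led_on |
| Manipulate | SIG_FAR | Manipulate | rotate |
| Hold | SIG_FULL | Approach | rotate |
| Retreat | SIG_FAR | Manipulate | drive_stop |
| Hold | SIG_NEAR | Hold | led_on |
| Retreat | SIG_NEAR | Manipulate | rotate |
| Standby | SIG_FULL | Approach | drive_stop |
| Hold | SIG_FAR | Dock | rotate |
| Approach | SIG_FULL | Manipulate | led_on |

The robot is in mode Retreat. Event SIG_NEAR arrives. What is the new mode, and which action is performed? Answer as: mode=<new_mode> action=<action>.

current mode = Retreat; filter table to that mode:
  (Retreat, SIG_FULL) → (Manipulate, led_on)
  (Retreat, SIG_FAR) → (Manipulate, drive_stop)
  (Retreat, SIG_NEAR) → (Manipulate, rotate)  ← event matches
event = SIG_NEAR selects (Manipulate, rotate)

mode=Manipulate action=rotate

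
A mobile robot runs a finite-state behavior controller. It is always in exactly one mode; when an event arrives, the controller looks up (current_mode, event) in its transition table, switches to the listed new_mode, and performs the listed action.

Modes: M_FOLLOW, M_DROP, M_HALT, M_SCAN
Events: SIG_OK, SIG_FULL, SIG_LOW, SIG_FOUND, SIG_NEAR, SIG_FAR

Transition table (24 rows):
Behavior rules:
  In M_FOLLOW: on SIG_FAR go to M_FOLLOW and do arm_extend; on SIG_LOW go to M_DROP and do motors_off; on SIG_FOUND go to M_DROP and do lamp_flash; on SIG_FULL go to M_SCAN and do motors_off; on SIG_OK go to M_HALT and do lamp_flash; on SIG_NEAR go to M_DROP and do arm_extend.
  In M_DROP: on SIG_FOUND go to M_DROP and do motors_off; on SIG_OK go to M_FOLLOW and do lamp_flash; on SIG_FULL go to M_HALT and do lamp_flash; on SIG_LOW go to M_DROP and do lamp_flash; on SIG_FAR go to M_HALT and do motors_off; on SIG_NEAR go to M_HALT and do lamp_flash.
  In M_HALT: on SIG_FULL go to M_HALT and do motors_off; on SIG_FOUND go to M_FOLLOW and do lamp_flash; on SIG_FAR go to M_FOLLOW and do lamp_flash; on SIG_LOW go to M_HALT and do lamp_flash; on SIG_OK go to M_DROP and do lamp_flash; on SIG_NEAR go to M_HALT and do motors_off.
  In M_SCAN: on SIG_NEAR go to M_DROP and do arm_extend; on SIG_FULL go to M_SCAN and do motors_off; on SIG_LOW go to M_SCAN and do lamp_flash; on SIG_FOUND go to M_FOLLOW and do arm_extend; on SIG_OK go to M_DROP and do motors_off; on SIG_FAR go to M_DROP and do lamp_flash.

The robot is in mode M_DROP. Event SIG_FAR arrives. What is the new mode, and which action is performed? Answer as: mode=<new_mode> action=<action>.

current mode = M_DROP; filter table to that mode:
  (M_DROP, SIG_FOUND) → (M_DROP, motors_off)
  (M_DROP, SIG_OK) → (M_FOLLOW, lamp_flash)
  (M_DROP, SIG_FULL) → (M_HALT, lamp_flash)
  (M_DROP, SIG_LOW) → (M_DROP, lamp_flash)
  (M_DROP, SIG_FAR) → (M_HALT, motors_off)  ← event matches
  (M_DROP, SIG_NEAR) → (M_HALT, lamp_flash)
event = SIG_FAR selects (M_HALT, motors_off)

mode=M_HALT action=motors_off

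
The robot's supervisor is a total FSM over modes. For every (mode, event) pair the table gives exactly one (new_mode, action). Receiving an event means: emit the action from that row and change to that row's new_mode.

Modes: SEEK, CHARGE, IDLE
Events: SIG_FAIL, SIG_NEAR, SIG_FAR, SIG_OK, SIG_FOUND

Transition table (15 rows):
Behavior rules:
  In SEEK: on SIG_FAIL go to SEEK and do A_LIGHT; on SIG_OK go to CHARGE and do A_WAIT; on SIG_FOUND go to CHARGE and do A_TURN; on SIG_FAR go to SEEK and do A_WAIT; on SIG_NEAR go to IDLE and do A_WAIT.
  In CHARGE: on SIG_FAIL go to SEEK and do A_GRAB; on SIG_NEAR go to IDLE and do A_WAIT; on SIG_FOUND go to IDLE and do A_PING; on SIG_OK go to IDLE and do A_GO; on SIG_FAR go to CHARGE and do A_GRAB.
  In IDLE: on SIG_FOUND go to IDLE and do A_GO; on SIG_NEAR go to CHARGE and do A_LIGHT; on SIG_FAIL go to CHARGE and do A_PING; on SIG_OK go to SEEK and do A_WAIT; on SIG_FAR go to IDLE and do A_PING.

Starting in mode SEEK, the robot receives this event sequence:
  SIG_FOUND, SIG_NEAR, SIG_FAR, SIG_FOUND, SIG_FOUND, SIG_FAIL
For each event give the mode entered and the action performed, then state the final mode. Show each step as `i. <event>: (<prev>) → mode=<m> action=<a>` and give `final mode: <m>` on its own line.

1. SIG_FOUND: (SEEK) → mode=CHARGE action=A_TURN
2. SIG_NEAR: (CHARGE) → mode=IDLE action=A_WAIT
3. SIG_FAR: (IDLE) → mode=IDLE action=A_PING
4. SIG_FOUND: (IDLE) → mode=IDLE action=A_GO
5. SIG_FOUND: (IDLE) → mode=IDLE action=A_GO
6. SIG_FAIL: (IDLE) → mode=CHARGE action=A_PING

final mode: CHARGE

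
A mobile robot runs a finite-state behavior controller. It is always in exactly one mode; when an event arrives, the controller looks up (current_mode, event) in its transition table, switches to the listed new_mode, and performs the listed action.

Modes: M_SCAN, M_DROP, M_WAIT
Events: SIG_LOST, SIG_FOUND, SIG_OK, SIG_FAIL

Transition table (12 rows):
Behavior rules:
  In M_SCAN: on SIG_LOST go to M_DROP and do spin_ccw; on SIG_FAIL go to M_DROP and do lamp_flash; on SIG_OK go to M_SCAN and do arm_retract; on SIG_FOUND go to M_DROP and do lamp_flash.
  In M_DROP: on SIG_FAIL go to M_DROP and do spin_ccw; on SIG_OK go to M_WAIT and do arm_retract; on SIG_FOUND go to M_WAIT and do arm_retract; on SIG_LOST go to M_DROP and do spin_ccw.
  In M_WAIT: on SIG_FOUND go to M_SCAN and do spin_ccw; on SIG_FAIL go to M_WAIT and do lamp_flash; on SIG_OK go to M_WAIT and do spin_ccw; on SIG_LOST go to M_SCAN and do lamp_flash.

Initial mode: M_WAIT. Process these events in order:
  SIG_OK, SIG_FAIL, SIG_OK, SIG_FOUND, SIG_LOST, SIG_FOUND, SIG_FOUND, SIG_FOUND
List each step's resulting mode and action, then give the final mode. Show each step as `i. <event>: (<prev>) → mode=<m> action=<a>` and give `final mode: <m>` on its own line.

final mode: M_DROP

1. SIG_OK: (M_WAIT) → mode=M_WAIT action=spin_ccw
2. SIG_FAIL: (M_WAIT) → mode=M_WAIT action=lamp_flash
3. SIG_OK: (M_WAIT) → mode=M_WAIT action=spin_ccw
4. SIG_FOUND: (M_WAIT) → mode=M_SCAN action=spin_ccw
5. SIG_LOST: (M_SCAN) → mode=M_DROP action=spin_ccw
6. SIG_FOUND: (M_DROP) → mode=M_WAIT action=arm_retract
7. SIG_FOUND: (M_WAIT) → mode=M_SCAN action=spin_ccw
8. SIG_FOUND: (M_SCAN) → mode=M_DROP action=lamp_flash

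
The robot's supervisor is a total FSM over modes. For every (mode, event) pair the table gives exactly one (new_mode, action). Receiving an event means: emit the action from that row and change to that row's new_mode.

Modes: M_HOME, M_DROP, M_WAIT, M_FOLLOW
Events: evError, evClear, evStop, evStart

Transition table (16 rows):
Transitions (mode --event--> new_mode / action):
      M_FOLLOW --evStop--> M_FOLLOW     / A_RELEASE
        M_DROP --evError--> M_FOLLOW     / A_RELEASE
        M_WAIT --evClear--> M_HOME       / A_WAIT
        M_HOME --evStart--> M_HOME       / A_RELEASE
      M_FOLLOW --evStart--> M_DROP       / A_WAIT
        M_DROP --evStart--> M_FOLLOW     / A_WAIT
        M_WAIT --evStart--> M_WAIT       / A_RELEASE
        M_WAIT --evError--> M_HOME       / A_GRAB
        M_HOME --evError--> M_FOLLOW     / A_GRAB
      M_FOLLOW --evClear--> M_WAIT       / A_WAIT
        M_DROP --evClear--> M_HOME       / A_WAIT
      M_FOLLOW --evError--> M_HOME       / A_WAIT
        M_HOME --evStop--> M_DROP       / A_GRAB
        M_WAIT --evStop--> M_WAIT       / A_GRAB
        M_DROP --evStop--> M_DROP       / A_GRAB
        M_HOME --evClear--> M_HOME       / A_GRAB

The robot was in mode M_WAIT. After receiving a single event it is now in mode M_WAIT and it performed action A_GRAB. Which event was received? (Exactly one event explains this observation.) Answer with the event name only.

try evError: (M_WAIT, evError) → (M_HOME, A_GRAB)
try evClear: (M_WAIT, evClear) → (M_HOME, A_WAIT)
try evStop: (M_WAIT, evStop) → (M_WAIT, A_GRAB)  ← matches
try evStart: (M_WAIT, evStart) → (M_WAIT, A_RELEASE)

evStop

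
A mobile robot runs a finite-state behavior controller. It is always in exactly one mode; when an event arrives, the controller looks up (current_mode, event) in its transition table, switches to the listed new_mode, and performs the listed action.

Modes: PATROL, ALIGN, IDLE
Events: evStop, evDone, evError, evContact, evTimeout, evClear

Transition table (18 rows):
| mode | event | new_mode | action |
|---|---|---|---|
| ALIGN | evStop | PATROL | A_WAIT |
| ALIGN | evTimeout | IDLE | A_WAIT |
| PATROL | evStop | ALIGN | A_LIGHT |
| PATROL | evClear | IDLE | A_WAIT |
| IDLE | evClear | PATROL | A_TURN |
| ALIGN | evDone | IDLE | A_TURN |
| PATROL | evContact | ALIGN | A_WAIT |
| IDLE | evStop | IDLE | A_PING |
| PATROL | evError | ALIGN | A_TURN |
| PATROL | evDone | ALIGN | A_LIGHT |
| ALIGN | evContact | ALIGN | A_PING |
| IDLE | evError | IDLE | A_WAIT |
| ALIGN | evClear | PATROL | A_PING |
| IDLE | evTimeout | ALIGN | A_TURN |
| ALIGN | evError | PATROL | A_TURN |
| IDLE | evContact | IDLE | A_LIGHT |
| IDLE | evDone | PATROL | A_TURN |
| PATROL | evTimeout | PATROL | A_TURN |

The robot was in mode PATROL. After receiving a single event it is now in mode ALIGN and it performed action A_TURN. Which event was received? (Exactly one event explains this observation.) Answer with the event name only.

evError

try evStop: (PATROL, evStop) → (ALIGN, A_LIGHT)
try evDone: (PATROL, evDone) → (ALIGN, A_LIGHT)
try evError: (PATROL, evError) → (ALIGN, A_TURN)  ← matches
try evContact: (PATROL, evContact) → (ALIGN, A_WAIT)
try evTimeout: (PATROL, evTimeout) → (PATROL, A_TURN)
try evClear: (PATROL, evClear) → (IDLE, A_WAIT)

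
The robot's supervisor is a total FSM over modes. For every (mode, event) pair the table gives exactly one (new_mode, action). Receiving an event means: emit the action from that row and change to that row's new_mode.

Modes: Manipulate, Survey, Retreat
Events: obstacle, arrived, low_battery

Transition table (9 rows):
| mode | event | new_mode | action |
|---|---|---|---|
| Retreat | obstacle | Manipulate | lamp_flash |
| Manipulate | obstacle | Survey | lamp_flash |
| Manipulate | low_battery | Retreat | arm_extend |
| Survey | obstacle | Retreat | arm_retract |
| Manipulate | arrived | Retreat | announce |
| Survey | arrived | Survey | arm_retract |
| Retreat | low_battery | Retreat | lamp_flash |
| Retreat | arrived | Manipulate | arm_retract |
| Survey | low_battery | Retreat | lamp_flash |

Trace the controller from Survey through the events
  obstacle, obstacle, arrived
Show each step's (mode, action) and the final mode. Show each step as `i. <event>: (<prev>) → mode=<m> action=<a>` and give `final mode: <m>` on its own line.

1. obstacle: (Survey) → mode=Retreat action=arm_retract
2. obstacle: (Retreat) → mode=Manipulate action=lamp_flash
3. arrived: (Manipulate) → mode=Retreat action=announce

final mode: Retreat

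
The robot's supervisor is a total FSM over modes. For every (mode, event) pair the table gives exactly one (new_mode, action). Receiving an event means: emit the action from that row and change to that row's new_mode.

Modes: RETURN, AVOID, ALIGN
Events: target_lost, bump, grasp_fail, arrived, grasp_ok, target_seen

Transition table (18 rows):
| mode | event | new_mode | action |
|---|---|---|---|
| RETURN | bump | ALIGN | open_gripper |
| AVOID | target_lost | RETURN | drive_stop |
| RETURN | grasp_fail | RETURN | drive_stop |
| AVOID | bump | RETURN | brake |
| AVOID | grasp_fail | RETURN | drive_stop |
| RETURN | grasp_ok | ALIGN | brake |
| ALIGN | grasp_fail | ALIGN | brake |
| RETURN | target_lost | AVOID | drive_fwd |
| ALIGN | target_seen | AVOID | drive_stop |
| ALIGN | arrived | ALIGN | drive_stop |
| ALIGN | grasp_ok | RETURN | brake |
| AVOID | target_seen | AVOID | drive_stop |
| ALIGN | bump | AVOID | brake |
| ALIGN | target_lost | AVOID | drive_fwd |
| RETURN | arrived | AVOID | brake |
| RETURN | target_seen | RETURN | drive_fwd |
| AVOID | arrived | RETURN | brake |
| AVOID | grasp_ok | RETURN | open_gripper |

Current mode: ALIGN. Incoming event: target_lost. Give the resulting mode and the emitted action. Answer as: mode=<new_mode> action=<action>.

current mode = ALIGN; filter table to that mode:
  (ALIGN, grasp_fail) → (ALIGN, brake)
  (ALIGN, target_seen) → (AVOID, drive_stop)
  (ALIGN, arrived) → (ALIGN, drive_stop)
  (ALIGN, grasp_ok) → (RETURN, brake)
  (ALIGN, bump) → (AVOID, brake)
  (ALIGN, target_lost) → (AVOID, drive_fwd)  ← event matches
event = target_lost selects (AVOID, drive_fwd)

mode=AVOID action=drive_fwd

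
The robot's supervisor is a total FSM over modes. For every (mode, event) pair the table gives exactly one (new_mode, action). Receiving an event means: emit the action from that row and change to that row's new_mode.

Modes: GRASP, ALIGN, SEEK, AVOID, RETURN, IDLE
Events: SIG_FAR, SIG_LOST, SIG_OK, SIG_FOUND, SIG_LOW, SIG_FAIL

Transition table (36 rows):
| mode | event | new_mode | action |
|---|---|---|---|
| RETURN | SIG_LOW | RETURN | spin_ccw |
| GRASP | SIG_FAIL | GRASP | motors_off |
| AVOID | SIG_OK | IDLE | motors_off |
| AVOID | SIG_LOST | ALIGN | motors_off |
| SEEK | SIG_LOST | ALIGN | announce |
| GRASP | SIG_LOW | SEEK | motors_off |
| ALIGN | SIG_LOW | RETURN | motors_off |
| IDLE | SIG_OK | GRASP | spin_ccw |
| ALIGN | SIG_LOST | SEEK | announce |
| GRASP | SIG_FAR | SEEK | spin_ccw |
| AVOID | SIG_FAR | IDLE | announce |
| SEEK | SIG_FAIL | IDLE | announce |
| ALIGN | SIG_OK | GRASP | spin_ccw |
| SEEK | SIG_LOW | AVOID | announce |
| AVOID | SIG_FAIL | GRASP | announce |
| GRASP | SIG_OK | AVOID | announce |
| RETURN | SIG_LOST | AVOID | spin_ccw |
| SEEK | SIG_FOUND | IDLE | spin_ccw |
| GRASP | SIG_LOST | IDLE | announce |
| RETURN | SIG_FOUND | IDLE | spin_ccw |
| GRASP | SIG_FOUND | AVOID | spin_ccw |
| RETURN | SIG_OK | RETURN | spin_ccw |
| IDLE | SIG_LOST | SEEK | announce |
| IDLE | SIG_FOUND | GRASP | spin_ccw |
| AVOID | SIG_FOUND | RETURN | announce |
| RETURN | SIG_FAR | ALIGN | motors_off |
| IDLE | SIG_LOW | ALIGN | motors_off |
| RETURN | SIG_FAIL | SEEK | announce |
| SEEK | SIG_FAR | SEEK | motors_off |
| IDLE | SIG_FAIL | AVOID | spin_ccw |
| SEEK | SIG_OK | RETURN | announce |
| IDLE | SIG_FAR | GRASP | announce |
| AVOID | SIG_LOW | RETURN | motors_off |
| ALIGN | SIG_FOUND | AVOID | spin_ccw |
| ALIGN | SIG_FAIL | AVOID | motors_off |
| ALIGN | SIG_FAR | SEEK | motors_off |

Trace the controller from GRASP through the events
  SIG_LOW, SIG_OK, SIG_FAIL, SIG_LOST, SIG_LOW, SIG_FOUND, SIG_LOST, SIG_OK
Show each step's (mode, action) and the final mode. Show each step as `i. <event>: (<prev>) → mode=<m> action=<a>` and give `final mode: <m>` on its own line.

final mode: RETURN

1. SIG_LOW: (GRASP) → mode=SEEK action=motors_off
2. SIG_OK: (SEEK) → mode=RETURN action=announce
3. SIG_FAIL: (RETURN) → mode=SEEK action=announce
4. SIG_LOST: (SEEK) → mode=ALIGN action=announce
5. SIG_LOW: (ALIGN) → mode=RETURN action=motors_off
6. SIG_FOUND: (RETURN) → mode=IDLE action=spin_ccw
7. SIG_LOST: (IDLE) → mode=SEEK action=announce
8. SIG_OK: (SEEK) → mode=RETURN action=announce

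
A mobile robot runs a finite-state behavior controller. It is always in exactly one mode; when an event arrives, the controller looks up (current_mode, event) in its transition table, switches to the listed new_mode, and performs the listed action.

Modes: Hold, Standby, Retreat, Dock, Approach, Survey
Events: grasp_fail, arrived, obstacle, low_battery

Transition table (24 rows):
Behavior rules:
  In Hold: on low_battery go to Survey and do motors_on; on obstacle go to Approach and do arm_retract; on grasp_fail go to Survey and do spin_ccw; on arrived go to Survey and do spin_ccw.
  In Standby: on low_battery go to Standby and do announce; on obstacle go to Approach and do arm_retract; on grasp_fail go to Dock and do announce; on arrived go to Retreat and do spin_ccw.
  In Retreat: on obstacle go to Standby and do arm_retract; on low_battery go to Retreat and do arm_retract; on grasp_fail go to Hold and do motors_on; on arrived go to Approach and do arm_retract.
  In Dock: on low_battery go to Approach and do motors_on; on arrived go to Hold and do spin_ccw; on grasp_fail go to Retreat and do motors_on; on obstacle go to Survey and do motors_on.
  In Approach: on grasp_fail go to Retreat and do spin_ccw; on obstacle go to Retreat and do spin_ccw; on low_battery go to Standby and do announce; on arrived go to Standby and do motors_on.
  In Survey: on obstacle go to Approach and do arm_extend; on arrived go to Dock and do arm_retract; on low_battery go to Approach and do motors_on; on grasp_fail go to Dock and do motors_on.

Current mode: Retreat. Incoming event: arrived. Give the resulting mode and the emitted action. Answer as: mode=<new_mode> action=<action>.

current mode = Retreat; filter table to that mode:
  (Retreat, obstacle) → (Standby, arm_retract)
  (Retreat, low_battery) → (Retreat, arm_retract)
  (Retreat, grasp_fail) → (Hold, motors_on)
  (Retreat, arrived) → (Approach, arm_retract)  ← event matches
event = arrived selects (Approach, arm_retract)

mode=Approach action=arm_retract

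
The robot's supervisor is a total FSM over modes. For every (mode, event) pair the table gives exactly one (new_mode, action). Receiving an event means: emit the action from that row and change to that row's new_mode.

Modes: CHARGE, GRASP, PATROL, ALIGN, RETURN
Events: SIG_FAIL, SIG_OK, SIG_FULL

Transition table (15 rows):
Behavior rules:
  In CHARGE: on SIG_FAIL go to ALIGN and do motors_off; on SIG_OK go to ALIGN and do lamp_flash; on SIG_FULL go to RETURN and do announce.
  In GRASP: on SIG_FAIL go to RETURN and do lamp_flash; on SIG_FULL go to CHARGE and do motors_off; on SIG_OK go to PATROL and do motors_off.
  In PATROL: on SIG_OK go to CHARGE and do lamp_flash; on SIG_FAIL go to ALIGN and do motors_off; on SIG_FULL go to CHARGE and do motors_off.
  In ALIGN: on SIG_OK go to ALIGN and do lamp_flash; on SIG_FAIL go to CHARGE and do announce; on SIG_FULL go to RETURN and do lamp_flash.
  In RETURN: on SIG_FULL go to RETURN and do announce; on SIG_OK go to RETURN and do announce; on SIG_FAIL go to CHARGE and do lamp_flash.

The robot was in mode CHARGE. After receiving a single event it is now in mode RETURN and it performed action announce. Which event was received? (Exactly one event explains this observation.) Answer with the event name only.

try SIG_FAIL: (CHARGE, SIG_FAIL) → (ALIGN, motors_off)
try SIG_OK: (CHARGE, SIG_OK) → (ALIGN, lamp_flash)
try SIG_FULL: (CHARGE, SIG_FULL) → (RETURN, announce)  ← matches

SIG_FULL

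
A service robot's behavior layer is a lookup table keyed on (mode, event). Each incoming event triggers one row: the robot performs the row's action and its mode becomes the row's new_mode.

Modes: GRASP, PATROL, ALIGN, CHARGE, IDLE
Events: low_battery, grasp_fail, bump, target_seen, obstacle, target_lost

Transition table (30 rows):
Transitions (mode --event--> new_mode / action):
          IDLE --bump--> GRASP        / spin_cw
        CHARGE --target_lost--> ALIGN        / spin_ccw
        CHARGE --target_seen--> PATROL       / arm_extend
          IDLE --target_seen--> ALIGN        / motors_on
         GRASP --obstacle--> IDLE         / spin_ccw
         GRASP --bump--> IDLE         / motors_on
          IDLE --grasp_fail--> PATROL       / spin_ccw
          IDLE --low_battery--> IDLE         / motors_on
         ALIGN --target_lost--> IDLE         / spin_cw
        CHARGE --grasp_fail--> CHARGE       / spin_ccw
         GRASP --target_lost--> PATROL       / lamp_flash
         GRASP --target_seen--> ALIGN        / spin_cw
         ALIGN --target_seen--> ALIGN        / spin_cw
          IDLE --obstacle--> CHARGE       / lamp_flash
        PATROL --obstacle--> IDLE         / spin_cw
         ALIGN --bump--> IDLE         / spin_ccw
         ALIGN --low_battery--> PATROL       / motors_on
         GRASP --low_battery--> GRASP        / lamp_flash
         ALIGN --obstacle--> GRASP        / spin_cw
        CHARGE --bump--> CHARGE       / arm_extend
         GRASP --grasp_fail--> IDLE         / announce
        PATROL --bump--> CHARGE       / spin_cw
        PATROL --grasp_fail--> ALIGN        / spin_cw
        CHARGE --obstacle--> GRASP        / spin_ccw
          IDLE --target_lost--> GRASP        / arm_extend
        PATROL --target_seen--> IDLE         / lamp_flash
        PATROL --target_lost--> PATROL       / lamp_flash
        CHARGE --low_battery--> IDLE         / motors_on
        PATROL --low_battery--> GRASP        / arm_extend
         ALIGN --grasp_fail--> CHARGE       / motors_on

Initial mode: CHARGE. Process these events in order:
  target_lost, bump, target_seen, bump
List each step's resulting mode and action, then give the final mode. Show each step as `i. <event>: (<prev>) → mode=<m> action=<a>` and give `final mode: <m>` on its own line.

1. target_lost: (CHARGE) → mode=ALIGN action=spin_ccw
2. bump: (ALIGN) → mode=IDLE action=spin_ccw
3. target_seen: (IDLE) → mode=ALIGN action=motors_on
4. bump: (ALIGN) → mode=IDLE action=spin_ccw

final mode: IDLE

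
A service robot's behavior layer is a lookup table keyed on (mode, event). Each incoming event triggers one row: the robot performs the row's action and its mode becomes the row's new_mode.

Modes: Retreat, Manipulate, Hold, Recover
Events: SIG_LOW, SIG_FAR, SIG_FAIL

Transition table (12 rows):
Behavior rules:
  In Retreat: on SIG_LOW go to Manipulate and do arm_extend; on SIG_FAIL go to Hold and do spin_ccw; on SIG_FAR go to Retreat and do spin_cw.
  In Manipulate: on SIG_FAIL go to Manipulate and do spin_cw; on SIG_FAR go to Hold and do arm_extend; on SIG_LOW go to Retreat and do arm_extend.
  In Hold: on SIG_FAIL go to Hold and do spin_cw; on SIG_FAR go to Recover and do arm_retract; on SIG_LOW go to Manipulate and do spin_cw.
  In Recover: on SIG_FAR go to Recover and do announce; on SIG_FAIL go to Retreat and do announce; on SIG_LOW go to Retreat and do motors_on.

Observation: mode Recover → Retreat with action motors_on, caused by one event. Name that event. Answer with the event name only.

try SIG_LOW: (Recover, SIG_LOW) → (Retreat, motors_on)  ← matches
try SIG_FAR: (Recover, SIG_FAR) → (Recover, announce)
try SIG_FAIL: (Recover, SIG_FAIL) → (Retreat, announce)

SIG_LOW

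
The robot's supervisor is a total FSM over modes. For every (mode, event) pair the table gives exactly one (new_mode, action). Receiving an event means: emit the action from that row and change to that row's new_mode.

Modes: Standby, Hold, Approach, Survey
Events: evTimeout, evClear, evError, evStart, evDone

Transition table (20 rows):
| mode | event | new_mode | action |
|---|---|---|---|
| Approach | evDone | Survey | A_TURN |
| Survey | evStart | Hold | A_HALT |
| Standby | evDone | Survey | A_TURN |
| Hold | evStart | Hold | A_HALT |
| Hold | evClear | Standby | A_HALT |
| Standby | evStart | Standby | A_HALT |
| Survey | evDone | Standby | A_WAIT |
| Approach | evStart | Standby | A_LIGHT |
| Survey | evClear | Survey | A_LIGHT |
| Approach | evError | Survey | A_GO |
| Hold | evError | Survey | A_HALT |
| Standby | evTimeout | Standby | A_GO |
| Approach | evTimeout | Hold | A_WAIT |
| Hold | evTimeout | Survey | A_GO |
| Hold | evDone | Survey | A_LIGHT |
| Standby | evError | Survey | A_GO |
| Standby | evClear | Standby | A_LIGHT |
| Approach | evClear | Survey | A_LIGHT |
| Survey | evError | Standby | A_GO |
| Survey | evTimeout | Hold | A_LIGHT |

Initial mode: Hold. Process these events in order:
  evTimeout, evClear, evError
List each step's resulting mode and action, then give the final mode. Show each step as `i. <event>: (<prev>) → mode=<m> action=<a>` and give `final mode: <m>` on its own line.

1. evTimeout: (Hold) → mode=Survey action=A_GO
2. evClear: (Survey) → mode=Survey action=A_LIGHT
3. evError: (Survey) → mode=Standby action=A_GO

final mode: Standby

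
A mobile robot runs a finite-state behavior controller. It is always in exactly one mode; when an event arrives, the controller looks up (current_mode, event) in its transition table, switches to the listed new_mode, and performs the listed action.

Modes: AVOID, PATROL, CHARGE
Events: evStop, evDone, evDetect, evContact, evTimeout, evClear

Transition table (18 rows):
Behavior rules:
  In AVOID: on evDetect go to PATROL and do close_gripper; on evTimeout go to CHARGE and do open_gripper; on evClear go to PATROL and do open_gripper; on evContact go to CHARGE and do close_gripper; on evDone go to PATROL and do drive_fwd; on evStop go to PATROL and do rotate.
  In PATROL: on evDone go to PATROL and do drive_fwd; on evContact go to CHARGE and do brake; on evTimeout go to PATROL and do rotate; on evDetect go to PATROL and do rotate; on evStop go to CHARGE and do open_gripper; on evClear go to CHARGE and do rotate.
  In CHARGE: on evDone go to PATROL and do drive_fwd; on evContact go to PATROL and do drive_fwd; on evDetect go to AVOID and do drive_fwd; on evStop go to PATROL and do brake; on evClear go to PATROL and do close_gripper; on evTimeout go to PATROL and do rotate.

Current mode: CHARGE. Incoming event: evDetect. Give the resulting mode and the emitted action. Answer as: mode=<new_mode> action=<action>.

mode=AVOID action=drive_fwd

current mode = CHARGE; filter table to that mode:
  (CHARGE, evDone) → (PATROL, drive_fwd)
  (CHARGE, evContact) → (PATROL, drive_fwd)
  (CHARGE, evDetect) → (AVOID, drive_fwd)  ← event matches
  (CHARGE, evStop) → (PATROL, brake)
  (CHARGE, evClear) → (PATROL, close_gripper)
  (CHARGE, evTimeout) → (PATROL, rotate)
event = evDetect selects (AVOID, drive_fwd)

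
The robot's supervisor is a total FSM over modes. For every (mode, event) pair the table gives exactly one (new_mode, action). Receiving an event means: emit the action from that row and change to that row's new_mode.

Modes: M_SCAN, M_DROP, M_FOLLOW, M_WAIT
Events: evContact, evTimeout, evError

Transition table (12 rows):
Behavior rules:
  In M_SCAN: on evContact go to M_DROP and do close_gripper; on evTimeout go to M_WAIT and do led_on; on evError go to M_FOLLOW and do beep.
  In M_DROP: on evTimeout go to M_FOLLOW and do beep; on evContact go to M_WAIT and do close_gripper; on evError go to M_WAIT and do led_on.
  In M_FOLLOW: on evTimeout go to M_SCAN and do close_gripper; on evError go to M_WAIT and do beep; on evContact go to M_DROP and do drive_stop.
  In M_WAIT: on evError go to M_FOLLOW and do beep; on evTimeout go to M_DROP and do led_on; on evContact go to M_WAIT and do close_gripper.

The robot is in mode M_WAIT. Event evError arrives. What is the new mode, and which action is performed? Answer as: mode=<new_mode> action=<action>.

mode=M_FOLLOW action=beep

current mode = M_WAIT; filter table to that mode:
  (M_WAIT, evError) → (M_FOLLOW, beep)  ← event matches
  (M_WAIT, evTimeout) → (M_DROP, led_on)
  (M_WAIT, evContact) → (M_WAIT, close_gripper)
event = evError selects (M_FOLLOW, beep)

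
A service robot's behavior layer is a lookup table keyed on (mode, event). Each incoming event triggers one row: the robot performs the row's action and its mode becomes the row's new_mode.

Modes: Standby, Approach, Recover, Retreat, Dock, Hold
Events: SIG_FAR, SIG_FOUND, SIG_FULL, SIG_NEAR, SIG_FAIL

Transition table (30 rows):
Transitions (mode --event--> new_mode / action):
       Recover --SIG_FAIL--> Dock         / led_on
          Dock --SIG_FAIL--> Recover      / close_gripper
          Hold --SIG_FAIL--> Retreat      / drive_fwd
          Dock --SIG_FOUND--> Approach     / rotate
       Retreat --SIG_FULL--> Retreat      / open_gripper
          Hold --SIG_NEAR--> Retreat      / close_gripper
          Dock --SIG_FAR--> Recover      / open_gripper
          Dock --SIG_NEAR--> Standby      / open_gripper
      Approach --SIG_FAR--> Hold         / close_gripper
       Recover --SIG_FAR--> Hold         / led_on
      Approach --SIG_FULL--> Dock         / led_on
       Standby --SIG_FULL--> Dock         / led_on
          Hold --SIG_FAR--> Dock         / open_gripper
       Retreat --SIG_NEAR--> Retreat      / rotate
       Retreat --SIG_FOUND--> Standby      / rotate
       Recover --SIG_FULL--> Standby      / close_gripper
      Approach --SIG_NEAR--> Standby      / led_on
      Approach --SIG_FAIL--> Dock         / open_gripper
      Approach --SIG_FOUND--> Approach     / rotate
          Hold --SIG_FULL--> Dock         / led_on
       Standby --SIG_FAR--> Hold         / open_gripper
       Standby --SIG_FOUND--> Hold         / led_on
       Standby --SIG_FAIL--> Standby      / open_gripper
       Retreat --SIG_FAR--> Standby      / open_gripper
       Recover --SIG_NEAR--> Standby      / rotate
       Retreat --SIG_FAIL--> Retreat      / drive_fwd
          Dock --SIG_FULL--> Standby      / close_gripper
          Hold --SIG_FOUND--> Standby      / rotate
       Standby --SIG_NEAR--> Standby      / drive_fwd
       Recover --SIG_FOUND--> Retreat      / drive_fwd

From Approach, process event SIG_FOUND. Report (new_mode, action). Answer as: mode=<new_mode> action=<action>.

current mode = Approach; filter table to that mode:
  (Approach, SIG_FAR) → (Hold, close_gripper)
  (Approach, SIG_FULL) → (Dock, led_on)
  (Approach, SIG_NEAR) → (Standby, led_on)
  (Approach, SIG_FAIL) → (Dock, open_gripper)
  (Approach, SIG_FOUND) → (Approach, rotate)  ← event matches
event = SIG_FOUND selects (Approach, rotate)

mode=Approach action=rotate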